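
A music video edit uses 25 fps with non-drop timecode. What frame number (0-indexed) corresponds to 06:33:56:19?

frame 590919

Total seconds to the label: (6 × 3600 + 33 × 60 + 56) = 23636.
Frame index = 23636 × 25 + 19 = 590919.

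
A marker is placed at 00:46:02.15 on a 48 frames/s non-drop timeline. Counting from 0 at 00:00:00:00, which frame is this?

Total seconds to the label: (0 × 3600 + 46 × 60 + 2) = 2762.
Frame index = 2762 × 48 + 15 = 132591.

132591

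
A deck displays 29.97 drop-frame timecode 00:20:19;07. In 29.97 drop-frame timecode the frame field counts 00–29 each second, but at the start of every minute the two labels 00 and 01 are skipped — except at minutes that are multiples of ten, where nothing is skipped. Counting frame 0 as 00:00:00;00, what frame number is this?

Complete 10-minute blocks: 2, each 17982 frames → 35964.
Remaining 0 whole minutes in the current block: 0 frames.
Within the current minute: 19 × 30 + 7 = 577. Total = 35964 + 0 + 577 = 36541.

36541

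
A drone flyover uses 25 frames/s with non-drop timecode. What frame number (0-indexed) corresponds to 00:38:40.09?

Total seconds to the label: (0 × 3600 + 38 × 60 + 40) = 2320.
Frame index = 2320 × 25 + 9 = 58009.

frame 58009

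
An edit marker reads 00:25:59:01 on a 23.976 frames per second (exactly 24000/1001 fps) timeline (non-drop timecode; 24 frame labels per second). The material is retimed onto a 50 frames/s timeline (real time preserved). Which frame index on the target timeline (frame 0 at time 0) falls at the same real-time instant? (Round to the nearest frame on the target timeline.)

frame 78030

Source frame index: (0×3600 + 25×60 + 59) × 24 + 1 = 37417.
Real time: 37417 / (24000/1001) = 37454417/24000 s.
Target frame: (37454417/24000) × (50) = 37454417/480 ≈ 78030.035 → 78030.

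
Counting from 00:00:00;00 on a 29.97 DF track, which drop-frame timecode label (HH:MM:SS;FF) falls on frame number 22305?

00:12:24;07

Each 10-minute DF block holds 10 × 60 × 30 − 9 × 2 = 17982 frames. 22305 ÷ 17982 → 1 full block, remainder 4323.
Within the partial block the first minute is 1800 frames and each further minute 1798, so 2 further minute boundaries passed. Total skipped labels = 18 × 1 + 2 × 2 = 22.
Non-drop label index = 22305 + 22 = 22327; at 30 labels/s that is 00:12:24:07, i.e. DF 00:12:24;07.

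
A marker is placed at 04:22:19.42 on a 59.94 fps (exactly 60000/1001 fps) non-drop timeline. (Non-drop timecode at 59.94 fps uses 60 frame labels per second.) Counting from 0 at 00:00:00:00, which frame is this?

frame 944382

Total seconds to the label: (4 × 3600 + 22 × 60 + 19) = 15739.
Frame index = 15739 × 60 + 42 = 944382.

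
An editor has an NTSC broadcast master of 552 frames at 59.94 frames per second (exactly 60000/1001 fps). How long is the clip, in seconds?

Running time = 552 / (60000/1001) = 9.2092 s.

9.2092 seconds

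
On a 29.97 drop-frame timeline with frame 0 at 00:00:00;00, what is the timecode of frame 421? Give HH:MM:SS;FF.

00:00:14;01

Ten DF minutes hold 17982 frames, so frame 421 lies in block 0 (frames 0–17981) with 421 frames into that block.
The block's first minute is 1800 frames and the rest 1798 each; 421 frames reaches minute 0, so 0 × 18 + 0 × 2 = 0 labels have been skipped so far.
Adding those back, label number 421 + 0 = 421 at 30 labels/s is 14 s + 1 f = 0 h 0 min 14 s frame 1, i.e. 00:00:14;01.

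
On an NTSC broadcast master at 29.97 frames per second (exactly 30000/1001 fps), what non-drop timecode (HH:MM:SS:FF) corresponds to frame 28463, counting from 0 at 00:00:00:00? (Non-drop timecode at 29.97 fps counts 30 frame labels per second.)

28463 ÷ 30 = 948 full seconds, remainder 23 frames.
948 s = 0 h 15 min 48 s.
Timecode: 00:15:48:23.

00:15:48:23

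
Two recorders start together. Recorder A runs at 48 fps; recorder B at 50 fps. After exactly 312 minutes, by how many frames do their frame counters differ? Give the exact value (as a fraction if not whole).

37440 frames

312 min = 18720 s.
A emits 48 × 18720 = 898560 frames; B emits 50 × 18720 = 936000.
Difference = 37440 frames; B is ahead of A.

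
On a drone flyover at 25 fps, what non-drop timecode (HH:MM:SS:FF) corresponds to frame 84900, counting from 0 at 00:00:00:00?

00:56:36:00

84900 ÷ 25 = 3396 full seconds, remainder 0 frames.
3396 s = 0 h 56 min 36 s.
Timecode: 00:56:36:00.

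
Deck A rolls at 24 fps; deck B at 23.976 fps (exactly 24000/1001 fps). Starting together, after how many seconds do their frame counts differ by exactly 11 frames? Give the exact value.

11011/24 seconds

The gap grows by |24000/1001 − 24| = 24/1001 frames per second.
Time for a 11-frame gap: 11 ÷ (24/1001) = 11011/24 s.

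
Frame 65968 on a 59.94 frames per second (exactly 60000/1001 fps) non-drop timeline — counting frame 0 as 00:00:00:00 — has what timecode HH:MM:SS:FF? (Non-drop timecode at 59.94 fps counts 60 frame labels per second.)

65968 ÷ 60 = 1099 full seconds, remainder 28 frames.
1099 s = 0 h 18 min 19 s.
Timecode: 00:18:19:28.

00:18:19:28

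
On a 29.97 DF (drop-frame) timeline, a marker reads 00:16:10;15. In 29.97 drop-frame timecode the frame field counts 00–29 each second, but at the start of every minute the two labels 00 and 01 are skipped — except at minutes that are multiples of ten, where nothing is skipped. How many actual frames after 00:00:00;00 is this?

29085

Complete 10-minute blocks: 1, each 17982 frames → 17982.
Remaining 6 whole minutes in the current block: 1800 + 5 × 1798 = 10790 frames.
Within the current minute: 10 × 30 + 15 − 2 = 313 (labels ;00/;01 skipped at this minute). Total = 17982 + 10790 + 313 = 29085.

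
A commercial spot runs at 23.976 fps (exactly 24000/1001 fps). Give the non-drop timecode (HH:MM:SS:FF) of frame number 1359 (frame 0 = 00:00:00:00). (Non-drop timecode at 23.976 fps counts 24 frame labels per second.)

1359 ÷ 24 = 56 full seconds, remainder 15 frames.
56 s = 0 h 0 min 56 s.
Timecode: 00:00:56:15.

00:00:56:15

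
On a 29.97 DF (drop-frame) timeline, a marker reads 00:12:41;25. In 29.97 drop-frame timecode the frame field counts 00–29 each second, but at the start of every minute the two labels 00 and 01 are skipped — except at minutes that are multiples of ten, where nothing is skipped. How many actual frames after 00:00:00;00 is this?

Complete 10-minute blocks: 1, each 17982 frames → 17982.
Remaining 2 whole minutes in the current block: 1800 + 1 × 1798 = 3598 frames.
Within the current minute: 41 × 30 + 25 − 2 = 1253 (labels ;00/;01 skipped at this minute). Total = 17982 + 3598 + 1253 = 22833.

22833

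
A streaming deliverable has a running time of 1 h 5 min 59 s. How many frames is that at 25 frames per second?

98975 frames

1 h 5 min 59 s = 3959 s.
Frames = 3959 × 25 = 98975.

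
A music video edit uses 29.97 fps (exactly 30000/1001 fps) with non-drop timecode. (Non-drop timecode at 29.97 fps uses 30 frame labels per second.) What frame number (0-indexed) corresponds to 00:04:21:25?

Total seconds to the label: (0 × 3600 + 4 × 60 + 21) = 261.
Frame index = 261 × 30 + 25 = 7855.

frame 7855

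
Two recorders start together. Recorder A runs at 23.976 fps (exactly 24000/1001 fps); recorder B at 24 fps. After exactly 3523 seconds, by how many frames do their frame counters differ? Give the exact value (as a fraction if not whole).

A emits 24000/1001 × 3523 = 6504000/77 frames; B emits 24 × 3523 = 84552.
Difference = 6504/77 frames (≈ 84.4675); B is ahead of A.

6504/77 frames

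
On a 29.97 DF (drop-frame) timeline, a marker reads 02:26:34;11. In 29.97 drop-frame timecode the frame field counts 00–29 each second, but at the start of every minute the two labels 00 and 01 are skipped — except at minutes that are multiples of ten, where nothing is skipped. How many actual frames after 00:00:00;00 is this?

263567

As if non-drop at 30 labels/s: (2 × 3600 + 26 × 60 + 34) × 30 + 11 = 263831.
Minute boundaries passed: 146; those not divisible by 10: 146 − 14 = 132; dropped labels = 2 × 132 = 264.
Actual frame index = 263831 − 264 = 263567.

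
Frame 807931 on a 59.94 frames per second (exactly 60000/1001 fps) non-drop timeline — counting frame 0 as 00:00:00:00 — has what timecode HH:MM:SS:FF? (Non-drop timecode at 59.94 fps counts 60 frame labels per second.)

03:44:25:31

807931 ÷ 60 = 13465 full seconds, remainder 31 frames.
13465 s = 3 h 44 min 25 s.
Timecode: 03:44:25:31.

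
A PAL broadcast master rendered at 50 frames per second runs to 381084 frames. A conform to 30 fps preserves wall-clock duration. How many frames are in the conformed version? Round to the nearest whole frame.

228650 frames

Frames at target rate = 381084 × (30) / (50) = 1143252/5 ≈ 228650.400.
Nearest whole frame: 228650.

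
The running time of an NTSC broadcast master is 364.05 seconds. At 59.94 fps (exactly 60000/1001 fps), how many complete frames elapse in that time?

21821 frames

Frames = 364.05 × 60000/1001 = 21843000/1001 ≈ 21821.1788.
Complete frames: 21821.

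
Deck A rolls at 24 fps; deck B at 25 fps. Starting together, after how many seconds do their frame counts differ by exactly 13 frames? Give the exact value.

The gap grows by |25 − 24| = 1 frame per second.
Time for a 13-frame gap: 13 ÷ (1) = 13 s.

13 seconds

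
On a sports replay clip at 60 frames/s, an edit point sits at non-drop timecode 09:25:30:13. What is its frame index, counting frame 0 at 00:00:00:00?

frame 2035813

Total seconds to the label: (9 × 3600 + 25 × 60 + 30) = 33930.
Frame index = 33930 × 60 + 13 = 2035813.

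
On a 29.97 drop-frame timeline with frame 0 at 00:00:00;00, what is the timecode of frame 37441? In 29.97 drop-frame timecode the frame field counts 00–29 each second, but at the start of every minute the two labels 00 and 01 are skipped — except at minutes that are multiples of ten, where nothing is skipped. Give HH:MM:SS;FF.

00:20:49;07

Each 10-minute DF block holds 10 × 60 × 30 − 9 × 2 = 17982 frames. 37441 ÷ 17982 → 2 full blocks, remainder 1477.
Within the partial block the first minute is 1800 frames and each further minute 1798, so 0 further minute boundaries passed. Total skipped labels = 18 × 2 + 2 × 0 = 36.
Non-drop label index = 37441 + 36 = 37477; at 30 labels/s that is 00:20:49:07, i.e. DF 00:20:49;07.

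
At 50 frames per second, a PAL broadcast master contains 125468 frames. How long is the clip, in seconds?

2509.36 seconds

Running time = 125468 / (50) = 2509.36 s.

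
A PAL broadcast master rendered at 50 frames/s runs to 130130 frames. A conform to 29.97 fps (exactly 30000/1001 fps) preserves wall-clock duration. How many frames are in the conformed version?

78000 frames

Target frames = source frames × (target rate / source rate) = 130130 × (30000/1001)/(50) = 130130 × 600/1001 = 78000.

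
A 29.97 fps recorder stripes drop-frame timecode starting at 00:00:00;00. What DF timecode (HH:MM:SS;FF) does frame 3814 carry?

Ten DF minutes hold 17982 frames, so frame 3814 lies in block 0 (frames 0–17981) with 3814 frames into that block.
The block's first minute is 1800 frames and the rest 1798 each; 3814 frames reaches minute 2, so 0 × 18 + 2 × 2 = 4 labels have been skipped so far.
Adding those back, label number 3814 + 4 = 3818 at 30 labels/s is 127 s + 8 f = 0 h 2 min 7 s frame 8, i.e. 00:02:07;08.

00:02:07;08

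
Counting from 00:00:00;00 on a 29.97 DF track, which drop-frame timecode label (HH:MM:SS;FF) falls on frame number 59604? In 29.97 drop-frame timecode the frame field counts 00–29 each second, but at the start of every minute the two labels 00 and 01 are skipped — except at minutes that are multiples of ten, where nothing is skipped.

Each 10-minute DF block holds 10 × 60 × 30 − 9 × 2 = 17982 frames. 59604 ÷ 17982 → 3 full blocks, remainder 5658.
Within the partial block the first minute is 1800 frames and each further minute 1798, so 3 further minute boundaries passed. Total skipped labels = 18 × 3 + 2 × 3 = 60.
Non-drop label index = 59604 + 60 = 59664; at 30 labels/s that is 00:33:08:24, i.e. DF 00:33:08;24.

00:33:08;24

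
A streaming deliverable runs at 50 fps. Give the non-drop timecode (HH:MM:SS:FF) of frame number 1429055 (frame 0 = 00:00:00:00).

1429055 ÷ 50 = 28581 full seconds, remainder 5 frames.
28581 s = 7 h 56 min 21 s.
Timecode: 07:56:21:05.

07:56:21:05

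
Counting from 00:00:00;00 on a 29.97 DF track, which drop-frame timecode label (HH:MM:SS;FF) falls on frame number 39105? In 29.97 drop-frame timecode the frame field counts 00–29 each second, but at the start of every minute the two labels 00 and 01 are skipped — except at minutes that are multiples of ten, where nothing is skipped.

Ten DF minutes hold 17982 frames, so frame 39105 lies in block 2 (frames 35964–53945) with 3141 frames into that block.
The block's first minute is 1800 frames and the rest 1798 each; 3141 frames reaches minute 1, so 2 × 18 + 1 × 2 = 38 labels have been skipped so far.
Adding those back, label number 39105 + 38 = 39143 at 30 labels/s is 1304 s + 23 f = 0 h 21 min 44 s frame 23, i.e. 00:21:44;23.

00:21:44;23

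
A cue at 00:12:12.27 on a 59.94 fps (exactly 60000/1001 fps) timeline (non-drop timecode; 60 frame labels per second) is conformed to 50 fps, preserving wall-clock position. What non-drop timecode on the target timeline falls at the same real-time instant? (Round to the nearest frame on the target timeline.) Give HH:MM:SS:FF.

Source frame index: (0×3600 + 12×60 + 12) × 60 + 27 = 43947.
Real time: 43947 / (60000/1001) = 14663649/20000 s.
Target frame: (14663649/20000) × (50) = 14663649/400 ≈ 36659.122 → 36659.
At 50 labels/s: frame 36659 → 00:12:13:09.

00:12:13:09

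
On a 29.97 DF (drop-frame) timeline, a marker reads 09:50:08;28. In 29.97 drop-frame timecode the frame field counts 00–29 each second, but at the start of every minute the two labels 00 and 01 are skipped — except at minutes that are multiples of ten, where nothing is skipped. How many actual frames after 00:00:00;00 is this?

1061206

As if non-drop at 30 labels/s: (9 × 3600 + 50 × 60 + 8) × 30 + 28 = 1062268.
Minute boundaries passed: 590; those not divisible by 10: 590 − 59 = 531; dropped labels = 2 × 531 = 1062.
Actual frame index = 1062268 − 1062 = 1061206.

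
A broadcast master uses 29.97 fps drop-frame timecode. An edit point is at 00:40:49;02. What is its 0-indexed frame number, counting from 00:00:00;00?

73400

As if non-drop at 30 labels/s: (0 × 3600 + 40 × 60 + 49) × 30 + 2 = 73472.
Minute boundaries passed: 40; those not divisible by 10: 40 − 4 = 36; dropped labels = 2 × 36 = 72.
Actual frame index = 73472 − 72 = 73400.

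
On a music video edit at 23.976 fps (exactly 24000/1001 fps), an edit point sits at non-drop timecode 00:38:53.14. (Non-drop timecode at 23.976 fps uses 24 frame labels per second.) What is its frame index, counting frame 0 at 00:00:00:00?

frame 56006

Total seconds to the label: (0 × 3600 + 38 × 60 + 53) = 2333.
Frame index = 2333 × 24 + 14 = 56006.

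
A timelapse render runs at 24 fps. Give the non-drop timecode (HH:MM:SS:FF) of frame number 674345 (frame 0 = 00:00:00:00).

07:48:17:17

674345 ÷ 24 = 28097 full seconds, remainder 17 frames.
28097 s = 7 h 48 min 17 s.
Timecode: 07:48:17:17.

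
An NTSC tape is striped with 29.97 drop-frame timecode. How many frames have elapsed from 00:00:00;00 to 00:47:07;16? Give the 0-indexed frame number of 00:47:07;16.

84740

As if non-drop at 30 labels/s: (0 × 3600 + 47 × 60 + 7) × 30 + 16 = 84826.
Minute boundaries passed: 47; those not divisible by 10: 47 − 4 = 43; dropped labels = 2 × 43 = 86.
Actual frame index = 84826 − 86 = 84740.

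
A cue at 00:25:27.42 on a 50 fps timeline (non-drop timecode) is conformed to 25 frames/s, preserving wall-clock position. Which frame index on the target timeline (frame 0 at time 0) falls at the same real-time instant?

frame 38196

Source frame index: (0×3600 + 25×60 + 27) × 50 + 42 = 76392.
Real time: 76392 / (50) = 38196/25 s.
Target frame: (38196/25) × (25) = 38196.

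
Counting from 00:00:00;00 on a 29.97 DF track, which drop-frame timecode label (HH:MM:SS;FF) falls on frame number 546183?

Ten DF minutes hold 17982 frames, so frame 546183 lies in block 30 (frames 539460–557441) with 6723 frames into that block.
The block's first minute is 1800 frames and the rest 1798 each; 6723 frames reaches minute 3, so 30 × 18 + 3 × 2 = 546 labels have been skipped so far.
Adding those back, label number 546183 + 546 = 546729 at 30 labels/s is 18224 s + 9 f = 5 h 3 min 44 s frame 9, i.e. 05:03:44;09.

05:03:44;09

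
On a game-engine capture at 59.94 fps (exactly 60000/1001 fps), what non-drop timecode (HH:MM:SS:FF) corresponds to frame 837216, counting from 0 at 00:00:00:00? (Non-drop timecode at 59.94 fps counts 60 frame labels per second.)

837216 ÷ 60 = 13953 full seconds, remainder 36 frames.
13953 s = 3 h 52 min 33 s.
Timecode: 03:52:33:36.

03:52:33:36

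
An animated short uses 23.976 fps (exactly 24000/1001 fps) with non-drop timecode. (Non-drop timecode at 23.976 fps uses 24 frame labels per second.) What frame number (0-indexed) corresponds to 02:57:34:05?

Total seconds to the label: (2 × 3600 + 57 × 60 + 34) = 10654.
Frame index = 10654 × 24 + 5 = 255701.

frame 255701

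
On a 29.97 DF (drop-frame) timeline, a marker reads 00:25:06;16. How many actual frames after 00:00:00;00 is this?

45150

As if non-drop at 30 labels/s: (0 × 3600 + 25 × 60 + 6) × 30 + 16 = 45196.
Minute boundaries passed: 25; those not divisible by 10: 25 − 2 = 23; dropped labels = 2 × 23 = 46.
Actual frame index = 45196 − 46 = 45150.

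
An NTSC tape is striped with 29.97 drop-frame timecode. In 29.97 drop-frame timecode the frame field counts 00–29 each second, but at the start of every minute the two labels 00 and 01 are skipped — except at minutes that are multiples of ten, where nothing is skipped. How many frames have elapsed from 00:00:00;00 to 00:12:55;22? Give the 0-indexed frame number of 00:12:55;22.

23250

As if non-drop at 30 labels/s: (0 × 3600 + 12 × 60 + 55) × 30 + 22 = 23272.
Minute boundaries passed: 12; those not divisible by 10: 12 − 1 = 11; dropped labels = 2 × 11 = 22.
Actual frame index = 23272 − 22 = 23250.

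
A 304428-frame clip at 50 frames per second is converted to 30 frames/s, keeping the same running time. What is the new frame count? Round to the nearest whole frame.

Frames at target rate = 304428 × (30) / (50) = 913284/5 ≈ 182656.800.
Nearest whole frame: 182657.

182657 frames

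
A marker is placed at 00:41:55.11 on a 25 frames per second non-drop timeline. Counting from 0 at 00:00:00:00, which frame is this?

Total seconds to the label: (0 × 3600 + 41 × 60 + 55) = 2515.
Frame index = 2515 × 25 + 11 = 62886.

frame 62886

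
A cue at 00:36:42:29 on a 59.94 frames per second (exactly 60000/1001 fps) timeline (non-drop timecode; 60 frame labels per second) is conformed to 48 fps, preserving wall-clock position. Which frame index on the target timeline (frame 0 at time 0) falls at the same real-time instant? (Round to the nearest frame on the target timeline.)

Source frame index: (0×3600 + 36×60 + 42) × 60 + 29 = 132149.
Real time: 132149 / (60000/1001) = 132281149/60000 s.
Target frame: (132281149/60000) × (48) = 132281149/1250 ≈ 105824.919 → 105825.

frame 105825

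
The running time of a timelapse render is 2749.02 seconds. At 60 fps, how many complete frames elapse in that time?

164941 frames

Frames = 2749.02 × 60 = 824706/5 ≈ 164941.2000.
Complete frames: 164941.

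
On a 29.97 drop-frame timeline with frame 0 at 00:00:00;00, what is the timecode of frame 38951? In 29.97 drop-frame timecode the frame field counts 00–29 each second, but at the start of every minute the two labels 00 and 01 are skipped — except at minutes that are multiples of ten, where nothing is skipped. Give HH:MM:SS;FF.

Each 10-minute DF block holds 10 × 60 × 30 − 9 × 2 = 17982 frames. 38951 ÷ 17982 → 2 full blocks, remainder 2987.
Within the partial block the first minute is 1800 frames and each further minute 1798, so 1 further minute boundary passed. Total skipped labels = 18 × 2 + 2 × 1 = 38.
Non-drop label index = 38951 + 38 = 38989; at 30 labels/s that is 00:21:39:19, i.e. DF 00:21:39;19.

00:21:39;19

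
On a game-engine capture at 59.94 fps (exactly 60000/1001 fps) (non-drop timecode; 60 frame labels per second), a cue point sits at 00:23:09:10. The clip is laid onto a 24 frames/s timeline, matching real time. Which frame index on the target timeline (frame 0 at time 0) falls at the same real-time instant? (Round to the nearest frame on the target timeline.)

frame 33373

Source frame index: (0×3600 + 23×60 + 9) × 60 + 10 = 83350.
Real time: 83350 / (60000/1001) = 1668667/1200 s.
Target frame: (1668667/1200) × (24) = 1668667/50 ≈ 33373.340 → 33373.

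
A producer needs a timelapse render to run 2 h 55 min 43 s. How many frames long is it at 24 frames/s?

2 h 55 min 43 s = 10543 s.
Frames = 10543 × 24 = 253032.

253032 frames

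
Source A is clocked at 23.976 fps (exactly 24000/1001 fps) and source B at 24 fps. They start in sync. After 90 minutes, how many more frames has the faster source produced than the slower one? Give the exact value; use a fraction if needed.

129600/1001 frames

90 min = 5400 s.
A emits 24000/1001 × 5400 = 129600000/1001 frames; B emits 24 × 5400 = 129600.
Difference = 129600/1001 frames (≈ 129.4705); B is ahead of A.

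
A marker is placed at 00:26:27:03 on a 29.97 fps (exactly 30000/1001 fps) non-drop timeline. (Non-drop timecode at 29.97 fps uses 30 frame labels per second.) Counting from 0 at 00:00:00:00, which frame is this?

47613

Total seconds to the label: (0 × 3600 + 26 × 60 + 27) = 1587.
Frame index = 1587 × 30 + 3 = 47613.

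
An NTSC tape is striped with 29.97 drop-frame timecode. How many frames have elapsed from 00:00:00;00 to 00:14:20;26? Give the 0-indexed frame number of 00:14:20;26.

25800

Complete 10-minute blocks: 1, each 17982 frames → 17982.
Remaining 4 whole minutes in the current block: 1800 + 3 × 1798 = 7194 frames.
Within the current minute: 20 × 30 + 26 − 2 = 624 (labels ;00/;01 skipped at this minute). Total = 17982 + 7194 + 624 = 25800.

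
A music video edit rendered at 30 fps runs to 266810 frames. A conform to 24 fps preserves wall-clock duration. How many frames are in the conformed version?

Target frames = source frames × (target rate / source rate) = 266810 × (24)/(30) = 266810 × 4/5 = 213448.

213448 frames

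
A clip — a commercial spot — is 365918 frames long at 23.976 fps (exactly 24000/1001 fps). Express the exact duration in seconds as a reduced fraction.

Running time = 365918 ÷ (24000/1001) = 365918 × 1001/24000 = 183141959/12000 s.

183141959/12000 seconds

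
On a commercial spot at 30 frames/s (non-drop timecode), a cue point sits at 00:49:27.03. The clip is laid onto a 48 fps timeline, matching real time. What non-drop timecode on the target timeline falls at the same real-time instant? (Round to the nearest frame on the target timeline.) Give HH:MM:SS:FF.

00:49:27:05

Source frame index: (0×3600 + 49×60 + 27) × 30 + 3 = 89013.
Real time: 89013 / (30) = 29671/10 s.
Target frame: (29671/10) × (48) = 712104/5 ≈ 142420.800 → 142421.
At 48 labels/s: frame 142421 → 00:49:27:05.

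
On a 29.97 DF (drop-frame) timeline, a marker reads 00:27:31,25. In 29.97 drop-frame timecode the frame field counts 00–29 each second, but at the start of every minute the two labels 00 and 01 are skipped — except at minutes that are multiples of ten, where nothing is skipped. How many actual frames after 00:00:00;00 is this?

Complete 10-minute blocks: 2, each 17982 frames → 35964.
Remaining 7 whole minutes in the current block: 1800 + 6 × 1798 = 12588 frames.
Within the current minute: 31 × 30 + 25 − 2 = 953 (labels ;00/;01 skipped at this minute). Total = 35964 + 12588 + 953 = 49505.

49505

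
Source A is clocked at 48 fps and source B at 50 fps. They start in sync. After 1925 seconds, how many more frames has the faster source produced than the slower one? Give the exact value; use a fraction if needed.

3850 frames

A emits 48 × 1925 = 92400 frames; B emits 50 × 1925 = 96250.
Difference = 3850 frames; B is ahead of A.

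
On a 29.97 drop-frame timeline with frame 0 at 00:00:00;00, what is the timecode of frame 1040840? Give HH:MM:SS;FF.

Ten DF minutes hold 17982 frames, so frame 1040840 lies in block 57 (frames 1024974–1042955) with 15866 frames into that block.
The block's first minute is 1800 frames and the rest 1798 each; 15866 frames reaches minute 8, so 57 × 18 + 8 × 2 = 1042 labels have been skipped so far.
Adding those back, label number 1040840 + 1042 = 1041882 at 30 labels/s is 34729 s + 12 f = 9 h 38 min 49 s frame 12, i.e. 09:38:49;12.

09:38:49;12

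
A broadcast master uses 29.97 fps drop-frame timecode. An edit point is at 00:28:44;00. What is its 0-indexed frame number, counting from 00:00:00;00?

51668

Complete 10-minute blocks: 2, each 17982 frames → 35964.
Remaining 8 whole minutes in the current block: 1800 + 7 × 1798 = 14386 frames.
Within the current minute: 44 × 30 + 0 − 2 = 1318 (labels ;00/;01 skipped at this minute). Total = 35964 + 14386 + 1318 = 51668.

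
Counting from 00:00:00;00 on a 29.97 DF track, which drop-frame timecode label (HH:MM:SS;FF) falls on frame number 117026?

01:05:04;24

Ten DF minutes hold 17982 frames, so frame 117026 lies in block 6 (frames 107892–125873) with 9134 frames into that block.
The block's first minute is 1800 frames and the rest 1798 each; 9134 frames reaches minute 5, so 6 × 18 + 5 × 2 = 118 labels have been skipped so far.
Adding those back, label number 117026 + 118 = 117144 at 30 labels/s is 3904 s + 24 f = 1 h 5 min 4 s frame 24, i.e. 01:05:04;24.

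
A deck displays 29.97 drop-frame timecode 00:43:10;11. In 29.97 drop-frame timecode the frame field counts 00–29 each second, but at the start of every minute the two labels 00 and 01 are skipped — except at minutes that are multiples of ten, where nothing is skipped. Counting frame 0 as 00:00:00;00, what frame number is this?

As if non-drop at 30 labels/s: (0 × 3600 + 43 × 60 + 10) × 30 + 11 = 77711.
Minute boundaries passed: 43; those not divisible by 10: 43 − 4 = 39; dropped labels = 2 × 39 = 78.
Actual frame index = 77711 − 78 = 77633.

77633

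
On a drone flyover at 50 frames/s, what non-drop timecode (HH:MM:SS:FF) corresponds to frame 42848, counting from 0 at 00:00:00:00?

42848 ÷ 50 = 856 full seconds, remainder 48 frames.
856 s = 0 h 14 min 16 s.
Timecode: 00:14:16:48.

00:14:16:48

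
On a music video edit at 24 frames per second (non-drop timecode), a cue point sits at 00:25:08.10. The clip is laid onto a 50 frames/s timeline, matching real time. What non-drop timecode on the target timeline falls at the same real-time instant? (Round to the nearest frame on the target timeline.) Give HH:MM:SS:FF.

Source frame index: (0×3600 + 25×60 + 8) × 24 + 10 = 36202.
Real time: 36202 / (24) = 18101/12 s.
Target frame: (18101/12) × (50) = 452525/6 ≈ 75420.833 → 75421.
At 50 labels/s: frame 75421 → 00:25:08:21.

00:25:08:21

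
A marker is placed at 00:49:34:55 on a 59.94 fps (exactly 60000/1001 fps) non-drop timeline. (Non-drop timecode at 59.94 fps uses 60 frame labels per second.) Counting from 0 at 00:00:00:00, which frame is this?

Total seconds to the label: (0 × 3600 + 49 × 60 + 34) = 2974.
Frame index = 2974 × 60 + 55 = 178495.

frame 178495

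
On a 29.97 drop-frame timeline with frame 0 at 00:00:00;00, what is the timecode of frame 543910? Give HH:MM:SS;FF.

05:02:28;14

Each 10-minute DF block holds 10 × 60 × 30 − 9 × 2 = 17982 frames. 543910 ÷ 17982 → 30 full blocks, remainder 4450.
Within the partial block the first minute is 1800 frames and each further minute 1798, so 2 further minute boundaries passed. Total skipped labels = 18 × 30 + 2 × 2 = 544.
Non-drop label index = 543910 + 544 = 544454; at 30 labels/s that is 05:02:28:14, i.e. DF 05:02:28;14.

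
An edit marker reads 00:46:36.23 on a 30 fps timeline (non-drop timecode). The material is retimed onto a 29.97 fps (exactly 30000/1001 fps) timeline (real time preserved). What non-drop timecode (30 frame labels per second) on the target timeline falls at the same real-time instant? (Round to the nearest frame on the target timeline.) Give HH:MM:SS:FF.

Source frame index: (0×3600 + 46×60 + 36) × 30 + 23 = 83903.
Real time: 83903 / (30) = 83903/30 s.
Target frame: (83903/30) × (30000/1001) = 83903000/1001 ≈ 83819.181 → 83819.
At 30 labels/s: frame 83819 → 00:46:33:29.

00:46:33:29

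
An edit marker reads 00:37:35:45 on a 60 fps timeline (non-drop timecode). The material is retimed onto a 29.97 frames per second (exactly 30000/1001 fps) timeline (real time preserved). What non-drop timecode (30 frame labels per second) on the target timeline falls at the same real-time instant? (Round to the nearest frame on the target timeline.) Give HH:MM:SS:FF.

Source frame index: (0×3600 + 37×60 + 35) × 60 + 45 = 135345.
Real time: 135345 / (60) = 9023/4 s.
Target frame: (9023/4) × (30000/1001) = 9667500/143 ≈ 67604.895 → 67605.
At 30 labels/s: frame 67605 → 00:37:33:15.

00:37:33:15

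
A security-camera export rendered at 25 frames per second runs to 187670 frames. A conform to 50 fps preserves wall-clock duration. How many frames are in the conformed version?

375340 frames

Target frames = source frames × (target rate / source rate) = 187670 × (50)/(25) = 187670 × 2 = 375340.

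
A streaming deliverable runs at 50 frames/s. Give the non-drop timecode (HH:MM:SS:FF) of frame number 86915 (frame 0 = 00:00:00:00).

00:28:58:15

86915 ÷ 50 = 1738 full seconds, remainder 15 frames.
1738 s = 0 h 28 min 58 s.
Timecode: 00:28:58:15.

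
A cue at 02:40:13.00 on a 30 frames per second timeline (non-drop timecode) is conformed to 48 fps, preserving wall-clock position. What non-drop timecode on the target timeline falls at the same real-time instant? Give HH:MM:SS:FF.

02:40:13:00

Source frame index: (2×3600 + 40×60 + 13) × 30 + 0 = 288390.
Real time: 288390 / (30) = 9613 s.
Target frame: (9613) × (48) = 461424.
At 48 labels/s: frame 461424 → 02:40:13:00.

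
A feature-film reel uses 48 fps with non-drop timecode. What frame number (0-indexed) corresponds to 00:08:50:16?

Total seconds to the label: (0 × 3600 + 8 × 60 + 50) = 530.
Frame index = 530 × 48 + 16 = 25456.

25456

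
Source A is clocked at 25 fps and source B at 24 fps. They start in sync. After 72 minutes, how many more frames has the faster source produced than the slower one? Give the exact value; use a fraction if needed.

4320 frames

72 min = 4320 s.
A emits 25 × 4320 = 108000 frames; B emits 24 × 4320 = 103680.
Difference = 4320 frames; B is behind A.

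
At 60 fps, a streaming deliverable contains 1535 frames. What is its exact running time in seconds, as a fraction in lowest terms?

Running time = 1535 ÷ (60) = 1535 × 1/60 = 307/12 s.

307/12 seconds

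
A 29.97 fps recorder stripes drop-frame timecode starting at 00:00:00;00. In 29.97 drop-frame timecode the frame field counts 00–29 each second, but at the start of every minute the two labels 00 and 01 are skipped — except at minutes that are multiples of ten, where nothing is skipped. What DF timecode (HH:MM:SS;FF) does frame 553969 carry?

05:08:04;05

Ten DF minutes hold 17982 frames, so frame 553969 lies in block 30 (frames 539460–557441) with 14509 frames into that block.
The block's first minute is 1800 frames and the rest 1798 each; 14509 frames reaches minute 8, so 30 × 18 + 8 × 2 = 556 labels have been skipped so far.
Adding those back, label number 553969 + 556 = 554525 at 30 labels/s is 18484 s + 5 f = 5 h 8 min 4 s frame 5, i.e. 05:08:04;05.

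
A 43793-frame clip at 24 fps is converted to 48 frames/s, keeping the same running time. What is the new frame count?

Target frames = source frames × (target rate / source rate) = 43793 × (48)/(24) = 43793 × 2 = 87586.

87586 frames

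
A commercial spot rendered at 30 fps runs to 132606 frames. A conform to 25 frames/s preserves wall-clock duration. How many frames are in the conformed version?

110505 frames

Target frames = source frames × (target rate / source rate) = 132606 × (25)/(30) = 132606 × 5/6 = 110505.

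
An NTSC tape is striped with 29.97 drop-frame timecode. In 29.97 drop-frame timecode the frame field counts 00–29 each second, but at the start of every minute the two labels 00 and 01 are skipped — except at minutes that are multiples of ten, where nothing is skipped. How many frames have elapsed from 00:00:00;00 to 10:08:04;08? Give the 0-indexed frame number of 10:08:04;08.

Complete 10-minute blocks: 60, each 17982 frames → 1078920.
Remaining 8 whole minutes in the current block: 1800 + 7 × 1798 = 14386 frames.
Within the current minute: 4 × 30 + 8 − 2 = 126 (labels ;00/;01 skipped at this minute). Total = 1078920 + 14386 + 126 = 1093432.

1093432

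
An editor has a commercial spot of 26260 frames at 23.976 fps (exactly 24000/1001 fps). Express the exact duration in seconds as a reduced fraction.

Running time = 26260 ÷ (24000/1001) = 26260 × 1001/24000 = 1314313/1200 s.

1314313/1200 seconds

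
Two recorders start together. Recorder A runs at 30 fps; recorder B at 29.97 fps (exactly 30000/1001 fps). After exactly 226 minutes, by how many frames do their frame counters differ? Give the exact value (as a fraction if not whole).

226 min = 13560 s.
A emits 30 × 13560 = 406800 frames; B emits 30000/1001 × 13560 = 406800000/1001.
Difference = 406800/1001 frames (≈ 406.3936); B is behind A.

406800/1001 frames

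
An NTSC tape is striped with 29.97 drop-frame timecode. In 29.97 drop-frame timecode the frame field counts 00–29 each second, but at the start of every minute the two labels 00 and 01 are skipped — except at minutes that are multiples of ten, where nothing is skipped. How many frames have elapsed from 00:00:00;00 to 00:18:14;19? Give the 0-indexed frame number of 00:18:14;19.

Complete 10-minute blocks: 1, each 17982 frames → 17982.
Remaining 8 whole minutes in the current block: 1800 + 7 × 1798 = 14386 frames.
Within the current minute: 14 × 30 + 19 − 2 = 437 (labels ;00/;01 skipped at this minute). Total = 17982 + 14386 + 437 = 32805.

32805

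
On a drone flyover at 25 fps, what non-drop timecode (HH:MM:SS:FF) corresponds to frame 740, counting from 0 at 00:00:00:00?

00:00:29:15

740 ÷ 25 = 29 full seconds, remainder 15 frames.
29 s = 0 h 0 min 29 s.
Timecode: 00:00:29:15.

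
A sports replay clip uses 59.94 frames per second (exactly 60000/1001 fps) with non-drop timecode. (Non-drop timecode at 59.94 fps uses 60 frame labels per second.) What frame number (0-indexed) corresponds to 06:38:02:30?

Total seconds to the label: (6 × 3600 + 38 × 60 + 2) = 23882.
Frame index = 23882 × 60 + 30 = 1432950.

1432950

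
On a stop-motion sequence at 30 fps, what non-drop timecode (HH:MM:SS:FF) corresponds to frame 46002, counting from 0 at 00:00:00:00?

46002 ÷ 30 = 1533 full seconds, remainder 12 frames.
1533 s = 0 h 25 min 33 s.
Timecode: 00:25:33:12.

00:25:33:12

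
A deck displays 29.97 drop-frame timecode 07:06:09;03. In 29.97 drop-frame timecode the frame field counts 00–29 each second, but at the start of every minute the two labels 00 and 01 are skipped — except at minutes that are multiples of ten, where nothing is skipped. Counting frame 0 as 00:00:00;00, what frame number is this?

766305

As if non-drop at 30 labels/s: (7 × 3600 + 6 × 60 + 9) × 30 + 3 = 767073.
Minute boundaries passed: 426; those not divisible by 10: 426 − 42 = 384; dropped labels = 2 × 384 = 768.
Actual frame index = 767073 − 768 = 766305.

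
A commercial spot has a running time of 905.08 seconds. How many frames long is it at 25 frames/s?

22627 frames

Frames = 905.08 × 25 = 22627.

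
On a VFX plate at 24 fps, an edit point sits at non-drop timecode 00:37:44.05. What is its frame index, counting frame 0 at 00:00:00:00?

Total seconds to the label: (0 × 3600 + 37 × 60 + 44) = 2264.
Frame index = 2264 × 24 + 5 = 54341.

frame 54341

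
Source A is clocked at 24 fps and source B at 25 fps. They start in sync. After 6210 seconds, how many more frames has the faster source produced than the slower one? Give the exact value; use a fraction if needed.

A emits 24 × 6210 = 149040 frames; B emits 25 × 6210 = 155250.
Difference = 6210 frames; B is ahead of A.

6210 frames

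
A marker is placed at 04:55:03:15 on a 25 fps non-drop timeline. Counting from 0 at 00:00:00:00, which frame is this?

Total seconds to the label: (4 × 3600 + 55 × 60 + 3) = 17703.
Frame index = 17703 × 25 + 15 = 442590.

frame 442590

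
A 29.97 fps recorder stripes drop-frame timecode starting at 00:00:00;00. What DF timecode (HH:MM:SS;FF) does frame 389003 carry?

Ten DF minutes hold 17982 frames, so frame 389003 lies in block 21 (frames 377622–395603) with 11381 frames into that block.
The block's first minute is 1800 frames and the rest 1798 each; 11381 frames reaches minute 6, so 21 × 18 + 6 × 2 = 390 labels have been skipped so far.
Adding those back, label number 389003 + 390 = 389393 at 30 labels/s is 12979 s + 23 f = 3 h 36 min 19 s frame 23, i.e. 03:36:19;23.

03:36:19;23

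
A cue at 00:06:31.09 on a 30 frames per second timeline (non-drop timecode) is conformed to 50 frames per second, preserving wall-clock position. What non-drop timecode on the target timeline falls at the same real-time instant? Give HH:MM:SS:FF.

Source frame index: (0×3600 + 6×60 + 31) × 30 + 9 = 11739.
Real time: 11739 / (30) = 3913/10 s.
Target frame: (3913/10) × (50) = 19565.
At 50 labels/s: frame 19565 → 00:06:31:15.

00:06:31:15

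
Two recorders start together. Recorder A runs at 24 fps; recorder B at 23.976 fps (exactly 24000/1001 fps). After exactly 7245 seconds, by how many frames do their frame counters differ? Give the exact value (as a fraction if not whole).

24840/143 frames

A emits 24 × 7245 = 173880 frames; B emits 24000/1001 × 7245 = 24840000/143.
Difference = 24840/143 frames (≈ 173.7063); B is behind A.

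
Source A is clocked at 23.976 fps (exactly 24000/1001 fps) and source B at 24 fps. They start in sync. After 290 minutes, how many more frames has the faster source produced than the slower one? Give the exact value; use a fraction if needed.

417600/1001 frames

290 min = 17400 s.
A emits 24000/1001 × 17400 = 417600000/1001 frames; B emits 24 × 17400 = 417600.
Difference = 417600/1001 frames (≈ 417.1828); B is ahead of A.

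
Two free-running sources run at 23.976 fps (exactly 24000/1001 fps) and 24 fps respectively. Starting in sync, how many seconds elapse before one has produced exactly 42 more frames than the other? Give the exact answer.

1751.75 seconds

The gap grows by |24 − 24000/1001| = 24/1001 frames per second.
Time for a 42-frame gap: 42 ÷ (24/1001) = 1751.75 s.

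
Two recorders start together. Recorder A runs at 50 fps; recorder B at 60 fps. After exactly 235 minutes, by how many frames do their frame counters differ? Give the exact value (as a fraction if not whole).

141000 frames

235 min = 14100 s.
A emits 50 × 14100 = 705000 frames; B emits 60 × 14100 = 846000.
Difference = 141000 frames; B is ahead of A.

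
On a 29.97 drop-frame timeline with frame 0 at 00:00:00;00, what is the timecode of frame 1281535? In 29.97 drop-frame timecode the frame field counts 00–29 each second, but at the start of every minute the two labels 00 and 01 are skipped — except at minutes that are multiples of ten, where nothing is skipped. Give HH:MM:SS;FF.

11:52:40;17

Ten DF minutes hold 17982 frames, so frame 1281535 lies in block 71 (frames 1276722–1294703) with 4813 frames into that block.
The block's first minute is 1800 frames and the rest 1798 each; 4813 frames reaches minute 2, so 71 × 18 + 2 × 2 = 1282 labels have been skipped so far.
Adding those back, label number 1281535 + 1282 = 1282817 at 30 labels/s is 42760 s + 17 f = 11 h 52 min 40 s frame 17, i.e. 11:52:40;17.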